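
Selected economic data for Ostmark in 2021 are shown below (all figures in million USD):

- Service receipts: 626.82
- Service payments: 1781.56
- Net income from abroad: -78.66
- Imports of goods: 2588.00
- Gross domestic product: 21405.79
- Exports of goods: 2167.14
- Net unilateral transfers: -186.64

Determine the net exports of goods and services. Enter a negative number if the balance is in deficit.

Goods balance = 2167.14 - 2588.00 = -420.86
Services balance = 626.82 - 1781.56 = -1154.74
Trade balance (goods + services) = -420.86 + (-1154.74) = -1575.60

-1575.60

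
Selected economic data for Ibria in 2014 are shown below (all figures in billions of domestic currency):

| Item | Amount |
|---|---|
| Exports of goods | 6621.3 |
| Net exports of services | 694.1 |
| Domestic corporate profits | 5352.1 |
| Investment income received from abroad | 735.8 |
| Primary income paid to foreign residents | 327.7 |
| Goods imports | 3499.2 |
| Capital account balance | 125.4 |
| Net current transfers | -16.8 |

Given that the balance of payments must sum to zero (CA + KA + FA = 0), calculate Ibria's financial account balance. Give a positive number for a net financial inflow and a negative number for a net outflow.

Goods balance = 6621.3 - 3499.2 = 3122.1
Services balance = 694.1
Trade balance (goods + services) = 3122.1 + 694.1 = 3816.2
Net primary income = 735.8 - 327.7 = 408.1
Net secondary income = -16.8
Current account = 3816.2 + 408.1 + (-16.8) = 4207.5
Financial account = -(4207.5 + 125.4) = -4332.9

-4332.9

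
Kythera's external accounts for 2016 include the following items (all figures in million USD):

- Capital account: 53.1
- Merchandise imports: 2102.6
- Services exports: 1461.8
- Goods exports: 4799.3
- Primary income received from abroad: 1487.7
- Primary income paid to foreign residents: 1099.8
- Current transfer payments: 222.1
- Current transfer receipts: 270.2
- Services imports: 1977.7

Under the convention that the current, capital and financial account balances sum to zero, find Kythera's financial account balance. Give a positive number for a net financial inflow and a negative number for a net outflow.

-2669.9

Goods balance = 4799.3 - 2102.6 = 2696.7
Services balance = 1461.8 - 1977.7 = -515.9
Trade balance (goods + services) = 2696.7 + (-515.9) = 2180.8
Net primary income = 1487.7 - 1099.8 = 387.9
Net secondary income = 270.2 - 222.1 = 48.1
Current account = 2180.8 + 387.9 + 48.1 = 2616.8
Financial account = -(2616.8 + 53.1) = -2669.9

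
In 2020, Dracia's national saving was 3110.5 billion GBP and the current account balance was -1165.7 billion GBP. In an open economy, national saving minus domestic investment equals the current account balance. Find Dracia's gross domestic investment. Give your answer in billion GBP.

S - I = CA (net lending to the rest of the world).
I = S - CA = 3110.5 - (-1165.7) = 4276.2

4276.2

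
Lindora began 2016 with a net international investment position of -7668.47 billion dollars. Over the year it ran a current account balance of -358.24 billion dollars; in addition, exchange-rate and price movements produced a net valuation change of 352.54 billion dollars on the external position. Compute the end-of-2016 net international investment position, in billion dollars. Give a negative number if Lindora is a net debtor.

Change in NIIP = current account + net valuation change = -358.24 + 352.54 = -5.70
End-of-year NIIP = -7668.47 + (-5.70) = -7674.17

-7674.17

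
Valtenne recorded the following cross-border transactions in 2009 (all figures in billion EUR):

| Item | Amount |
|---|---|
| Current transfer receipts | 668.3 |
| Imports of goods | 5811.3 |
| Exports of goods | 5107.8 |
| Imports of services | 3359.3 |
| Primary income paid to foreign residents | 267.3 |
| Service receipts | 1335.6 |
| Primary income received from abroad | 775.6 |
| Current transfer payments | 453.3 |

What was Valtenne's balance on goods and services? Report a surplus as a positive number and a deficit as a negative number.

-2727.2

Goods balance = 5107.8 - 5811.3 = -703.5
Services balance = 1335.6 - 3359.3 = -2023.7
Trade balance (goods + services) = -703.5 + (-2023.7) = -2727.2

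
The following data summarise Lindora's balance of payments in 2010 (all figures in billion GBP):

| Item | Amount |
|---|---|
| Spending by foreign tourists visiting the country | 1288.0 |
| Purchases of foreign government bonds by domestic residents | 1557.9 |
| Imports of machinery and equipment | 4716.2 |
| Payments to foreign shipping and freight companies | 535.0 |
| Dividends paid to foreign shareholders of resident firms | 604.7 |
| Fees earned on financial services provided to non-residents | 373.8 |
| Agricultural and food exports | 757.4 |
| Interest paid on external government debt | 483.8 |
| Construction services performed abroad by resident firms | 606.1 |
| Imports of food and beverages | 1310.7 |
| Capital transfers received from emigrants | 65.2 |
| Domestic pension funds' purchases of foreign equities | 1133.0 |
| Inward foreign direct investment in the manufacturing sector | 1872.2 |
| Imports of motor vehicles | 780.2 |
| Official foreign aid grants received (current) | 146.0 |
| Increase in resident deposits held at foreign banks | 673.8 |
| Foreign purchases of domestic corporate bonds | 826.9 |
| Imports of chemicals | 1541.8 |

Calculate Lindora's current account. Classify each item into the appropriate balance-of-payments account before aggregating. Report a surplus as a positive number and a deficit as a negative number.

-6801.1

Goods: -780.2 - 1310.7 - 4716.2 - 1541.8 + 757.4 = -7591.5
Services: 606.1 + 1288.0 - 535.0 + 373.8 = 1732.9
Primary income: -604.7 - 483.8 = -1088.5
Secondary income: 146.0
Current account = (-7591.5) + 1732.9 + (-1088.5) + 146.0 = -6801.1
(Excluded from the current account — financial account: purchases of foreign government bonds by domestic residents 1557.9, domestic pension funds' purchases of foreign equities 1133.0, inward foreign direct investment in the manufacturing sector 1872.2, increase in resident deposits held at foreign banks 673.8, foreign purchases of domestic corporate bonds 826.9; capital account: capital transfers received from emigrants 65.2.)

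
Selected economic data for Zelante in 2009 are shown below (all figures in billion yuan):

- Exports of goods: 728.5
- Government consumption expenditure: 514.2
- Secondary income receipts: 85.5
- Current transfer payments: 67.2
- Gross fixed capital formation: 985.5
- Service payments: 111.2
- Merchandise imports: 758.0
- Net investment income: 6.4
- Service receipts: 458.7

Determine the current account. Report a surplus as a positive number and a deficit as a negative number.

342.7

Goods balance = 728.5 - 758.0 = -29.5
Services balance = 458.7 - 111.2 = 347.5
Trade balance (goods + services) = -29.5 + 347.5 = 318.0
Net primary income = 6.4
Net secondary income = 85.5 - 67.2 = 18.3
Current account = 318.0 + 6.4 + 18.3 = 342.7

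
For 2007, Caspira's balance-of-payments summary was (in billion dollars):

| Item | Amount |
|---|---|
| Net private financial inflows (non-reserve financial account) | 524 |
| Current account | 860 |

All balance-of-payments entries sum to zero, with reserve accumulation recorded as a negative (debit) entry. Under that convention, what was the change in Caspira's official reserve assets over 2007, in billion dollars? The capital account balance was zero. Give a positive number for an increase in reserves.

1384

Official reserve transactions balance = -(860 + 524) = -1384
An accumulation of reserves is recorded as a debit (negative entry), so the change in the stock of reserves is the negative of that balance.
Change in official reserves = -(-1384) = 1384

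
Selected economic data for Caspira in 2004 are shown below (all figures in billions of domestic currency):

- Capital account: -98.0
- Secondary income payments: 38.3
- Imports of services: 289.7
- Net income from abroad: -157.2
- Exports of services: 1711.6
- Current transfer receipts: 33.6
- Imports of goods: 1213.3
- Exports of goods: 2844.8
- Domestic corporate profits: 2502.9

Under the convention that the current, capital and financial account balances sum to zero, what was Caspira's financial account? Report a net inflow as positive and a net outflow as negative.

-2793.5

Goods balance = 2844.8 - 1213.3 = 1631.5
Services balance = 1711.6 - 289.7 = 1421.9
Trade balance (goods + services) = 1631.5 + 1421.9 = 3053.4
Net primary income = -157.2
Net secondary income = 33.6 - 38.3 = -4.7
Current account = 3053.4 + (-157.2) + (-4.7) = 2891.5
Financial account = -(2891.5 + (-98.0)) = -2793.5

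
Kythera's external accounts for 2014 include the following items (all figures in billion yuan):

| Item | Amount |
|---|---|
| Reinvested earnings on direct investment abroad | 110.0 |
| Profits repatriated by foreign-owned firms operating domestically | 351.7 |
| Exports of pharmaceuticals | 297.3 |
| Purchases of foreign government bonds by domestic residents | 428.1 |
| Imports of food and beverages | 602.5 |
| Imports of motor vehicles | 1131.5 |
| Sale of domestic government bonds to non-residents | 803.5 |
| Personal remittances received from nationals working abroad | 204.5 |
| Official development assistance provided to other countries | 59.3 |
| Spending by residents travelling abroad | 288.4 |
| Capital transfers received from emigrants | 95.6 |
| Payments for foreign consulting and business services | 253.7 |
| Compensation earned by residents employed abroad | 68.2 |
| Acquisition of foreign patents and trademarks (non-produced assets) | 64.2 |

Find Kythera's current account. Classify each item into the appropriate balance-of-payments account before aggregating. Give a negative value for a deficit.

-2007.1

Goods: -1131.5 - 602.5 + 297.3 = -1436.7
Services: -253.7 - 288.4 = -542.1
Primary income: 68.2 + 110.0 - 351.7 = -173.5
Secondary income: 204.5 - 59.3 = 145.2
Current account = (-1436.7) + (-542.1) + (-173.5) + 145.2 = -2007.1
(Excluded from the current account — financial account: purchases of foreign government bonds by domestic residents 428.1, sale of domestic government bonds to non-residents 803.5; capital account: capital transfers received from emigrants 95.6, acquisition of foreign patents and trademarks (non-produced assets) 64.2.)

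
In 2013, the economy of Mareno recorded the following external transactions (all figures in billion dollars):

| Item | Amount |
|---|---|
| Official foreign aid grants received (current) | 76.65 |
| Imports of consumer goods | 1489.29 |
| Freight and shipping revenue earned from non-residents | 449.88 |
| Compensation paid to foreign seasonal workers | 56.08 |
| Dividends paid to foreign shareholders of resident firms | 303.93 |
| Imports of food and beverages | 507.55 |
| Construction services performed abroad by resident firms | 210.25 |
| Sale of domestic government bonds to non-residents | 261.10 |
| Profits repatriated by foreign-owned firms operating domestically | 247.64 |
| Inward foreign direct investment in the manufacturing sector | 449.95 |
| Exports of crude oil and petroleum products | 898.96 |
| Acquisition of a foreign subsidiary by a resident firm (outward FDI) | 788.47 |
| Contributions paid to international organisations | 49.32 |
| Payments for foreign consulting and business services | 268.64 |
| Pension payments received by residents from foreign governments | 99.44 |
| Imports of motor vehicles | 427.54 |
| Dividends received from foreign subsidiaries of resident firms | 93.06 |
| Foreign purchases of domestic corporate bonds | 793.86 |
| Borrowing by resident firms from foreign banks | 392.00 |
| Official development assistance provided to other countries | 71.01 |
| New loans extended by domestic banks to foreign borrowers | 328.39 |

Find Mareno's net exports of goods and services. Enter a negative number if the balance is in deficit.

-1133.93

Goods: -507.55 - 427.54 - 1489.29 + 898.96 = -1525.42
Services: 210.25 - 268.64 + 449.88 = 391.49
Trade balance = -1525.42 + 391.49 = -1133.93
(Excluded from the trade balance — secondary income: official foreign aid grants received (current) 76.65, contributions paid to international organisations 49.32, pension payments received by residents from foreign governments 99.44, official development assistance provided to other countries 71.01; primary income: compensation paid to foreign seasonal workers 56.08, dividends paid to foreign shareholders of resident firms 303.93, profits repatriated by foreign-owned firms operating domestically 247.64, dividends received from foreign subsidiaries of resident firms 93.06; financial account: sale of domestic government bonds to non-residents 261.10, inward foreign direct investment in the manufacturing sector 449.95, acquisition of a foreign subsidiary by a resident firm (outward FDI) 788.47, foreign purchases of domestic corporate bonds 793.86, borrowing by resident firms from foreign banks 392.00, new loans extended by domestic banks to foreign borrowers 328.39.)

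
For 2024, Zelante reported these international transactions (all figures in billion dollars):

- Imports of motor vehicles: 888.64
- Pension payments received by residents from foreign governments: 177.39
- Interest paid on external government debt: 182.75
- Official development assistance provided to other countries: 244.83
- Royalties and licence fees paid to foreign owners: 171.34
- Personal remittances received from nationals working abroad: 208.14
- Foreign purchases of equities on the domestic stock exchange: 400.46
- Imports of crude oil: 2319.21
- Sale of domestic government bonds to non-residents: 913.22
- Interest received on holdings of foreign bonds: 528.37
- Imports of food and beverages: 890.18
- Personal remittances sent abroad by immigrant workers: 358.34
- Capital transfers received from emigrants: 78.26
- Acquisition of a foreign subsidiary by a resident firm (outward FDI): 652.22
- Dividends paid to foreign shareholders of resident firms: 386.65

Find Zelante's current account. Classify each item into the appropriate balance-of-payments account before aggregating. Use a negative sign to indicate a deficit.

-4528.04

Goods: -888.64 - 2319.21 - 890.18 = -4098.03
Services: -171.34
Primary income: -386.65 + 528.37 - 182.75 = -41.03
Secondary income: -244.83 + 208.14 + 177.39 - 358.34 = -217.64
Current account = (-4098.03) + (-171.34) + (-41.03) + (-217.64) = -4528.04
(Excluded from the current account — financial account: foreign purchases of equities on the domestic stock exchange 400.46, sale of domestic government bonds to non-residents 913.22, acquisition of a foreign subsidiary by a resident firm (outward FDI) 652.22; capital account: capital transfers received from emigrants 78.26.)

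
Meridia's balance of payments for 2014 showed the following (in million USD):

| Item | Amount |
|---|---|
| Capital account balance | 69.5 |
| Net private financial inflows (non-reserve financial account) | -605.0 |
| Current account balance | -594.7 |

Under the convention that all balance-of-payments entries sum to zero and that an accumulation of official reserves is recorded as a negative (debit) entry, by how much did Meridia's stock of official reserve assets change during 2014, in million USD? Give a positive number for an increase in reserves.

Official reserve transactions balance = -((-594.7) + 69.5 + (-605.0)) = 1130.2
An accumulation of reserves is recorded as a debit (negative entry), so the change in the stock of reserves is the negative of that balance.
Change in official reserves = -(1130.2) = -1130.2

-1130.2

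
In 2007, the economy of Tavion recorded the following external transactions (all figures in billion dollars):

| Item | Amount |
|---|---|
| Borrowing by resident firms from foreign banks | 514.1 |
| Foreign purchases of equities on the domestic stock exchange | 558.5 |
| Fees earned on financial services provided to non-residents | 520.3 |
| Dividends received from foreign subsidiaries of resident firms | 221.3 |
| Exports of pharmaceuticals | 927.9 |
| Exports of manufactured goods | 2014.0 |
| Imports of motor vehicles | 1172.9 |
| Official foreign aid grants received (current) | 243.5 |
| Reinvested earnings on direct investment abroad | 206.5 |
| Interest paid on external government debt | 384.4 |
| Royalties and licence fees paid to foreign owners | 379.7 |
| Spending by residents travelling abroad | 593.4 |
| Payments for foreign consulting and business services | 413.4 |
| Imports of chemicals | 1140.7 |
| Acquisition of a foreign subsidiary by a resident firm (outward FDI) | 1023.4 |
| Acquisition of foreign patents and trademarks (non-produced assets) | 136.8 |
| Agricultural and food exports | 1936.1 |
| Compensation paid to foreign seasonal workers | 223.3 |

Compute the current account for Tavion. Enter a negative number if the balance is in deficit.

Goods: 2014.0 - 1172.9 + 927.9 - 1140.7 + 1936.1 = 2564.4
Services: -413.4 - 593.4 - 379.7 + 520.3 = -866.2
Primary income: -223.3 + 206.5 + 221.3 - 384.4 = -179.9
Secondary income: 243.5
Current account = 2564.4 + (-866.2) + (-179.9) + 243.5 = 1761.8
(Excluded from the current account — financial account: borrowing by resident firms from foreign banks 514.1, foreign purchases of equities on the domestic stock exchange 558.5, acquisition of a foreign subsidiary by a resident firm (outward FDI) 1023.4; capital account: acquisition of foreign patents and trademarks (non-produced assets) 136.8.)

1761.8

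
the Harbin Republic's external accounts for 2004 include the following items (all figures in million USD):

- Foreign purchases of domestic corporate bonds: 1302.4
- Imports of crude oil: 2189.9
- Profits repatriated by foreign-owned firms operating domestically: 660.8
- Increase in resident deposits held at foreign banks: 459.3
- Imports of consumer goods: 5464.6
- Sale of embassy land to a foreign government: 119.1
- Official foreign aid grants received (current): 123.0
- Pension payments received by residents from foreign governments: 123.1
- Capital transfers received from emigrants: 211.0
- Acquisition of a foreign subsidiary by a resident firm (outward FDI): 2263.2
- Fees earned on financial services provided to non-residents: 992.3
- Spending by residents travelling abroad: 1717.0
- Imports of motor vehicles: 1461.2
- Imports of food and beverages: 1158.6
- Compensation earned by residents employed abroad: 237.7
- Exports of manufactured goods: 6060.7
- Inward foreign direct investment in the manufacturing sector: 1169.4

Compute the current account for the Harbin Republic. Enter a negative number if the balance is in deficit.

Goods: -1158.6 + 6060.7 - 5464.6 - 1461.2 - 2189.9 = -4213.6
Services: 992.3 - 1717.0 = -724.7
Primary income: 237.7 - 660.8 = -423.1
Secondary income: 123.1 + 123.0 = 246.1
Current account = (-4213.6) + (-724.7) + (-423.1) + 246.1 = -5115.3
(Excluded from the current account — financial account: foreign purchases of domestic corporate bonds 1302.4, increase in resident deposits held at foreign banks 459.3, acquisition of a foreign subsidiary by a resident firm (outward FDI) 2263.2, inward foreign direct investment in the manufacturing sector 1169.4; capital account: sale of embassy land to a foreign government 119.1, capital transfers received from emigrants 211.0.)

-5115.3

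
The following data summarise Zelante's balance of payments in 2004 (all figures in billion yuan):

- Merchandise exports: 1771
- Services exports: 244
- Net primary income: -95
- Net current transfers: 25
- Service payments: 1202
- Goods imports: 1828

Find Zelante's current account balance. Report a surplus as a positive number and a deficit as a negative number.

-1085

Goods balance = 1771 - 1828 = -57
Services balance = 244 - 1202 = -958
Trade balance (goods + services) = -57 + (-958) = -1015
Net primary income = -95
Net secondary income = 25
Current account = -1015 + (-95) + 25 = -1085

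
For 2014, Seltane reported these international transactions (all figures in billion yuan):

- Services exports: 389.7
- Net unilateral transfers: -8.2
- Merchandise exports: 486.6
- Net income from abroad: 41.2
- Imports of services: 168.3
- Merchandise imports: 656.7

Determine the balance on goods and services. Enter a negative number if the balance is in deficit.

51.3

Goods balance = 486.6 - 656.7 = -170.1
Services balance = 389.7 - 168.3 = 221.4
Trade balance (goods + services) = -170.1 + 221.4 = 51.3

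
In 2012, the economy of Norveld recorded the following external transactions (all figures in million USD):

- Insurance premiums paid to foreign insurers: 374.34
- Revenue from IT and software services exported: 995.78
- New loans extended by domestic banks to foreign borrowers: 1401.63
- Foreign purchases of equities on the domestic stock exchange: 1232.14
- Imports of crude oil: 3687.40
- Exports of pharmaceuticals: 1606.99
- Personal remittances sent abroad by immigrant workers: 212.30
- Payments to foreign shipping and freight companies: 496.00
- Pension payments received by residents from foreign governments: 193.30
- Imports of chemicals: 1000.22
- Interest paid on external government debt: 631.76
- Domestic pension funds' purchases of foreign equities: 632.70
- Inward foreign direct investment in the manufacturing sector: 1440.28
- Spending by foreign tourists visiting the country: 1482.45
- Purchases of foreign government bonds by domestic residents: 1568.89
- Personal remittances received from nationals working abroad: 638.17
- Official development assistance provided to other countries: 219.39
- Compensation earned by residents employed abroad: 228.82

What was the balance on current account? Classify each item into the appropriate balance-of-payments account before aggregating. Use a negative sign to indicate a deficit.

Goods: -3687.40 - 1000.22 + 1606.99 = -3080.63
Services: 1482.45 - 496.00 + 995.78 - 374.34 = 1607.89
Primary income: -631.76 + 228.82 = -402.94
Secondary income: 638.17 - 212.30 - 219.39 + 193.30 = 399.78
Current account = (-3080.63) + 1607.89 + (-402.94) + 399.78 = -1475.90
(Excluded from the current account — financial account: new loans extended by domestic banks to foreign borrowers 1401.63, foreign purchases of equities on the domestic stock exchange 1232.14, domestic pension funds' purchases of foreign equities 632.70, inward foreign direct investment in the manufacturing sector 1440.28, purchases of foreign government bonds by domestic residents 1568.89.)

-1475.90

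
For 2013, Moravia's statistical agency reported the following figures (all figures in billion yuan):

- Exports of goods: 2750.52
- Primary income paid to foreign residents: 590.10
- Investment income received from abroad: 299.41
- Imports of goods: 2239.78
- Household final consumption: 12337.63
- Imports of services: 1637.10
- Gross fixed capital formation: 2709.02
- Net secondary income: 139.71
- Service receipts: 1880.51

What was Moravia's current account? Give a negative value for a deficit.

Goods balance = 2750.52 - 2239.78 = 510.74
Services balance = 1880.51 - 1637.10 = 243.41
Trade balance (goods + services) = 510.74 + 243.41 = 754.15
Net primary income = 299.41 - 590.10 = -290.69
Net secondary income = 139.71
Current account = 754.15 + (-290.69) + 139.71 = 603.17

603.17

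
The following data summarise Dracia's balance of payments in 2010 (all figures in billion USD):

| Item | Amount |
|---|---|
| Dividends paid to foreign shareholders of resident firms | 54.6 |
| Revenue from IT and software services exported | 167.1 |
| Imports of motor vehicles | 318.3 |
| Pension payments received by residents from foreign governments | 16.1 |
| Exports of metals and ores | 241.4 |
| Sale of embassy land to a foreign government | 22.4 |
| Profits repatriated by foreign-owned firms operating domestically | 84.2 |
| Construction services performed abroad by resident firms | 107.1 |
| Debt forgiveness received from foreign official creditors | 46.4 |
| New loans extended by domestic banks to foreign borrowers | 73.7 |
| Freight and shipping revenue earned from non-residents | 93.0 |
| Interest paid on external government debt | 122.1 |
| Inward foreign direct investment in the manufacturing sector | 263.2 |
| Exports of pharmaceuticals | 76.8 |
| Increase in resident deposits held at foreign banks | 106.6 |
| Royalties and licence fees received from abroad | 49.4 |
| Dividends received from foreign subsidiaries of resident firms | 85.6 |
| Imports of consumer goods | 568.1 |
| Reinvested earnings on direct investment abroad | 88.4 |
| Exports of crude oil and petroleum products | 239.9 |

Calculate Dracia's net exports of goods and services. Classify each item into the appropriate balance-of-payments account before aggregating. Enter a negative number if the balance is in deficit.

88.3

Goods: -318.3 - 568.1 + 76.8 + 239.9 + 241.4 = -328.3
Services: 49.4 + 93.0 + 107.1 + 167.1 = 416.6
Trade balance = -328.3 + 416.6 = 88.3
(Excluded from the trade balance — primary income: dividends paid to foreign shareholders of resident firms 54.6, profits repatriated by foreign-owned firms operating domestically 84.2, interest paid on external government debt 122.1, dividends received from foreign subsidiaries of resident firms 85.6, reinvested earnings on direct investment abroad 88.4; secondary income: pension payments received by residents from foreign governments 16.1; capital account: sale of embassy land to a foreign government 22.4, debt forgiveness received from foreign official creditors 46.4; financial account: new loans extended by domestic banks to foreign borrowers 73.7, inward foreign direct investment in the manufacturing sector 263.2, increase in resident deposits held at foreign banks 106.6.)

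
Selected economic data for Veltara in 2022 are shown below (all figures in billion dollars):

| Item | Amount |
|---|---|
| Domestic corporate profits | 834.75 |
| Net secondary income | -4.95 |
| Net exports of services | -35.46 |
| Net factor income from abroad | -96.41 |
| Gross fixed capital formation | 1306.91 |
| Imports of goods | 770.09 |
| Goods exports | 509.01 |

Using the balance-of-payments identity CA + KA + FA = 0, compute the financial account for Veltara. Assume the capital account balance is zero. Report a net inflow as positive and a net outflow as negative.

397.90

Goods balance = 509.01 - 770.09 = -261.08
Services balance = -35.46
Trade balance (goods + services) = -261.08 + (-35.46) = -296.54
Net primary income = -96.41
Net secondary income = -4.95
Current account = -296.54 + (-96.41) + (-4.95) = -397.90
Financial account = -(-397.90) = 397.90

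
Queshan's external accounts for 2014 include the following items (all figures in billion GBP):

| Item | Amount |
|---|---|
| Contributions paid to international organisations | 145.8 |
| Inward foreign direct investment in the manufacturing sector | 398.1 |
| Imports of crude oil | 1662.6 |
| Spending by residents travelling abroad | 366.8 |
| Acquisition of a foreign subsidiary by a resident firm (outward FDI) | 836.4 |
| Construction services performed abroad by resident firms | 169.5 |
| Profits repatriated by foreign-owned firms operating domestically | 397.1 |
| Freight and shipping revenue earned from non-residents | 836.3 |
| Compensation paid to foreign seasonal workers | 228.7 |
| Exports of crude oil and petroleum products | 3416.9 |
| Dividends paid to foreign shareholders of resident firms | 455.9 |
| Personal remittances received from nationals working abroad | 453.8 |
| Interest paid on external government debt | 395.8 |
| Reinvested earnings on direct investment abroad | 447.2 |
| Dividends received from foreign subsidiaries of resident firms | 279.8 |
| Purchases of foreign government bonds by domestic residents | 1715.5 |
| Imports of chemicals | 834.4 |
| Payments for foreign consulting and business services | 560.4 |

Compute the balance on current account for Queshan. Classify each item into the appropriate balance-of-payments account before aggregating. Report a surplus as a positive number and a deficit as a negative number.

Goods: -1662.6 - 834.4 + 3416.9 = 919.9
Services: 169.5 - 560.4 + 836.3 - 366.8 = 78.6
Primary income: 279.8 - 395.8 - 397.1 - 228.7 + 447.2 - 455.9 = -750.5
Secondary income: -145.8 + 453.8 = 308.0
Current account = 919.9 + 78.6 + (-750.5) + 308.0 = 556.0
(Excluded from the current account — financial account: inward foreign direct investment in the manufacturing sector 398.1, acquisition of a foreign subsidiary by a resident firm (outward FDI) 836.4, purchases of foreign government bonds by domestic residents 1715.5.)

556.0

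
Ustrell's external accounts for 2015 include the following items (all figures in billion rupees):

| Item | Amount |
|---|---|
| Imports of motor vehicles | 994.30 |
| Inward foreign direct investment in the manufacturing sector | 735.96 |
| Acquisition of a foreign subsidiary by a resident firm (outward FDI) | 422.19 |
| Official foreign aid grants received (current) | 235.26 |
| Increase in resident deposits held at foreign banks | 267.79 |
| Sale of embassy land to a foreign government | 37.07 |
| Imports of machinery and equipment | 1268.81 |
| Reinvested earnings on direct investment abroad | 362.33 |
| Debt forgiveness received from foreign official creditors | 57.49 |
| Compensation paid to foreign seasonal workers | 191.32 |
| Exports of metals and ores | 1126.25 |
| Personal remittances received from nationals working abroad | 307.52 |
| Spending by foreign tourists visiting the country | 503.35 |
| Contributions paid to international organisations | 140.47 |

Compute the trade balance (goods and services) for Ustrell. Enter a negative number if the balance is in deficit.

-633.51

Goods: 1126.25 - 1268.81 - 994.30 = -1136.86
Services: 503.35
Trade balance = -1136.86 + 503.35 = -633.51
(Excluded from the trade balance — financial account: inward foreign direct investment in the manufacturing sector 735.96, acquisition of a foreign subsidiary by a resident firm (outward FDI) 422.19, increase in resident deposits held at foreign banks 267.79; secondary income: official foreign aid grants received (current) 235.26, personal remittances received from nationals working abroad 307.52, contributions paid to international organisations 140.47; capital account: sale of embassy land to a foreign government 37.07, debt forgiveness received from foreign official creditors 57.49; primary income: reinvested earnings on direct investment abroad 362.33, compensation paid to foreign seasonal workers 191.32.)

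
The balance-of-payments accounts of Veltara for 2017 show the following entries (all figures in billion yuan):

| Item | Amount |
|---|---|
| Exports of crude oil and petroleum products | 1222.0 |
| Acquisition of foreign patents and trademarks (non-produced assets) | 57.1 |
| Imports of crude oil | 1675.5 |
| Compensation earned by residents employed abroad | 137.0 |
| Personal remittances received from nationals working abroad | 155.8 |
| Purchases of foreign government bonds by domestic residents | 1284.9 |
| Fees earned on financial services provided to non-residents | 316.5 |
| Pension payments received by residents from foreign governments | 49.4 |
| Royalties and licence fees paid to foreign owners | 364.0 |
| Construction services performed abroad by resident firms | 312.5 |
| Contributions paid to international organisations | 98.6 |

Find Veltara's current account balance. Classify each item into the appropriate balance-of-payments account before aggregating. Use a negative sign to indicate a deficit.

55.1

Goods: 1222.0 - 1675.5 = -453.5
Services: 316.5 + 312.5 - 364.0 = 265.0
Primary income: 137.0
Secondary income: 155.8 - 98.6 + 49.4 = 106.6
Current account = (-453.5) + 265.0 + 137.0 + 106.6 = 55.1
(Excluded from the current account — capital account: acquisition of foreign patents and trademarks (non-produced assets) 57.1; financial account: purchases of foreign government bonds by domestic residents 1284.9.)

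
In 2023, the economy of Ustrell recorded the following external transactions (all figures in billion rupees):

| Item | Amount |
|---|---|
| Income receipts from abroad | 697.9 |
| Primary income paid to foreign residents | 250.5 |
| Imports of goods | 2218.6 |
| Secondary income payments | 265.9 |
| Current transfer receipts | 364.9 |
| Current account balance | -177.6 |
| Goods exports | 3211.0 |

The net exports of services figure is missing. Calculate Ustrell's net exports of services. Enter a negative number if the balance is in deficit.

-1716.4

Current account = goods balance + services balance + net primary income + net secondary income
Sum of the known components = 1538.8
Net exports of services = CA - (known components) = -177.6 - 1538.8 = -1716.4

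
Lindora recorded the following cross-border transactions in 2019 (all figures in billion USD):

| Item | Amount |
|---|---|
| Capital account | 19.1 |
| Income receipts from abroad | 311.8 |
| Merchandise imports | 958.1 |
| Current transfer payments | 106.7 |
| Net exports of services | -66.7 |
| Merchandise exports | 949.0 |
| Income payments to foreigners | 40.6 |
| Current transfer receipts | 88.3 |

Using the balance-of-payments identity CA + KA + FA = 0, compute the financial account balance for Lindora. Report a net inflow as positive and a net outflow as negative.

Goods balance = 949.0 - 958.1 = -9.1
Services balance = -66.7
Trade balance (goods + services) = -9.1 + (-66.7) = -75.8
Net primary income = 311.8 - 40.6 = 271.2
Net secondary income = 88.3 - 106.7 = -18.4
Current account = -75.8 + 271.2 + (-18.4) = 177.0
Financial account = -(177.0 + 19.1) = -196.1

-196.1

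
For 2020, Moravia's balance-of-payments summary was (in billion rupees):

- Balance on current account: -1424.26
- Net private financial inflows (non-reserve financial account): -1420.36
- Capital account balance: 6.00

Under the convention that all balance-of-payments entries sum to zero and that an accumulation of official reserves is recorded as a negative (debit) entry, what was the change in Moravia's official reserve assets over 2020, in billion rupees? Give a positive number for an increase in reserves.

-2838.62

Official reserve transactions balance = -((-1424.26) + 6.00 + (-1420.36)) = 2838.62
An accumulation of reserves is recorded as a debit (negative entry), so the change in the stock of reserves is the negative of that balance.
Change in official reserves = -(2838.62) = -2838.62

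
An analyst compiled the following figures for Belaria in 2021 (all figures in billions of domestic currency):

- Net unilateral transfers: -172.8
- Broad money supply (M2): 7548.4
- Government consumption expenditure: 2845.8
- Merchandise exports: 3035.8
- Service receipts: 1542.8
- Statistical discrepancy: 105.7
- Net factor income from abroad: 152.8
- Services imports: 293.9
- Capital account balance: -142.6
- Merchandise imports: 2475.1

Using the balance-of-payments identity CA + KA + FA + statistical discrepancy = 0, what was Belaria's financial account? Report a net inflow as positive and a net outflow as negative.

Goods balance = 3035.8 - 2475.1 = 560.7
Services balance = 1542.8 - 293.9 = 1248.9
Trade balance (goods + services) = 560.7 + 1248.9 = 1809.6
Net primary income = 152.8
Net secondary income = -172.8
Current account = 1809.6 + 152.8 + (-172.8) = 1789.6
Financial account = -(1789.6 + (-142.6) + 105.7) = -1752.7

-1752.7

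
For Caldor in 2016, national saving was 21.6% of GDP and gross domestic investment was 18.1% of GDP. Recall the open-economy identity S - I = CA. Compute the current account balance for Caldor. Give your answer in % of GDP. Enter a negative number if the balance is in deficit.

3.5

S - I = CA (net lending to the rest of the world).
CA = S - I = 21.6 - 18.1 = 3.5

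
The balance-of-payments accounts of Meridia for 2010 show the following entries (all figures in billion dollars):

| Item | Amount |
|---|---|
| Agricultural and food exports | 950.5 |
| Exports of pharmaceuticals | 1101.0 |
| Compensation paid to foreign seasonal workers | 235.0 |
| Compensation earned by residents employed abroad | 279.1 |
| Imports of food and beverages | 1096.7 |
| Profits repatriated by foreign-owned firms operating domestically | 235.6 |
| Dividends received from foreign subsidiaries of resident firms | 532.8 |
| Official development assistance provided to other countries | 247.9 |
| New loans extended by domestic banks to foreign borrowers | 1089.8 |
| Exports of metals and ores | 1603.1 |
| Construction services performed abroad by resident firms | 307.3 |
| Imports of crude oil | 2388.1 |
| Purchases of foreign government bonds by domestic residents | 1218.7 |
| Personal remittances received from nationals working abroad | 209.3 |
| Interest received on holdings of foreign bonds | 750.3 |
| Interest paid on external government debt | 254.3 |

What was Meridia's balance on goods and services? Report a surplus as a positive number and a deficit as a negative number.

477.1

Goods: 1603.1 - 1096.7 + 1101.0 + 950.5 - 2388.1 = 169.8
Services: 307.3
Trade balance = 169.8 + 307.3 = 477.1
(Excluded from the trade balance — primary income: compensation paid to foreign seasonal workers 235.0, compensation earned by residents employed abroad 279.1, profits repatriated by foreign-owned firms operating domestically 235.6, dividends received from foreign subsidiaries of resident firms 532.8, interest received on holdings of foreign bonds 750.3, interest paid on external government debt 254.3; secondary income: official development assistance provided to other countries 247.9, personal remittances received from nationals working abroad 209.3; financial account: new loans extended by domestic banks to foreign borrowers 1089.8, purchases of foreign government bonds by domestic residents 1218.7.)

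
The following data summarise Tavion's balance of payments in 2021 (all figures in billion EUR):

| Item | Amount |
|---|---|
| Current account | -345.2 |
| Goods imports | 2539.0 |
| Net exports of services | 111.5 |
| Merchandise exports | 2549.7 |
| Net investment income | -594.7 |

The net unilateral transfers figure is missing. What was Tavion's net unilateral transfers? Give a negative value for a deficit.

127.3

Current account = goods balance + services balance + net primary income + net secondary income
Sum of the known components = -472.5
Net unilateral transfers = CA - (known components) = -345.2 - (-472.5) = 127.3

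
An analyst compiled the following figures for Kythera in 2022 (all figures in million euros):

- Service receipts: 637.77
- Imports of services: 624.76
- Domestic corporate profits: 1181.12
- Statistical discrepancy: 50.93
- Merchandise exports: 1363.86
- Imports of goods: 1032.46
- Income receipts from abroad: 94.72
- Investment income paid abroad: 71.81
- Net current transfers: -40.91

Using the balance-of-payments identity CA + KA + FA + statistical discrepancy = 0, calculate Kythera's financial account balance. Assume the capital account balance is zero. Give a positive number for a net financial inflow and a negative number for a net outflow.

-377.34

Goods balance = 1363.86 - 1032.46 = 331.40
Services balance = 637.77 - 624.76 = 13.01
Trade balance (goods + services) = 331.40 + 13.01 = 344.41
Net primary income = 94.72 - 71.81 = 22.91
Net secondary income = -40.91
Current account = 344.41 + 22.91 + (-40.91) = 326.41
Financial account = -(326.41 + 50.93) = -377.34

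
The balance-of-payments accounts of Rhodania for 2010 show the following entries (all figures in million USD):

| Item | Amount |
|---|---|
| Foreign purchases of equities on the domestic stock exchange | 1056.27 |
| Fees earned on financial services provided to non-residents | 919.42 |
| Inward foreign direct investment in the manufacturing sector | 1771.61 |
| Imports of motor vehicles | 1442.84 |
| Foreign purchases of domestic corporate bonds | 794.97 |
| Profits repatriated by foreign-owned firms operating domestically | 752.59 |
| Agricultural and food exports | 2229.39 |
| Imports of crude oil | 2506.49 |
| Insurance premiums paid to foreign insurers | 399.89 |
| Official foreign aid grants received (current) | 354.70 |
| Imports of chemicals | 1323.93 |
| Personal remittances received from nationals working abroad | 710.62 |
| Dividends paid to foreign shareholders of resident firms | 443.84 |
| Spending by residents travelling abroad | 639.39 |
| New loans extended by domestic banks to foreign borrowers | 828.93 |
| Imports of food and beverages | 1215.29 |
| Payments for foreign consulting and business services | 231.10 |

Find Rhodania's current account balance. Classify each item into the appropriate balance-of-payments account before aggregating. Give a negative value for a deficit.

-4741.23

Goods: -2506.49 - 1442.84 + 2229.39 - 1215.29 - 1323.93 = -4259.16
Services: -639.39 - 231.10 + 919.42 - 399.89 = -350.96
Primary income: -752.59 - 443.84 = -1196.43
Secondary income: 354.70 + 710.62 = 1065.32
Current account = (-4259.16) + (-350.96) + (-1196.43) + 1065.32 = -4741.23
(Excluded from the current account — financial account: foreign purchases of equities on the domestic stock exchange 1056.27, inward foreign direct investment in the manufacturing sector 1771.61, foreign purchases of domestic corporate bonds 794.97, new loans extended by domestic banks to foreign borrowers 828.93.)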